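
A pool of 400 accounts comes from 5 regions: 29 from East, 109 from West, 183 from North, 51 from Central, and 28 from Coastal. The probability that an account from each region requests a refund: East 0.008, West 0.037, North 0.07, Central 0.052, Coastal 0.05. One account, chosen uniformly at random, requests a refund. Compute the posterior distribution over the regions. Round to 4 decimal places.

East 0.0110, West 0.1909, North 0.6063, Central 0.1255, Coastal 0.0663

Unnormalized posteriors (prior × likelihood):
  East: 0.0725 × 0.008 = 0.00058
  West: 0.2725 × 0.037 = 0.0100825
  North: 0.4575 × 0.07 = 0.032025
  Central: 0.1275 × 0.052 = 0.00663
  Coastal: 0.07 × 0.05 = 0.0035
Sum = 0.0528175.
P(East | refund) = 0.00058/0.0528175 ≈ 0.0110
P(West | refund) = 0.0100825/0.0528175 ≈ 0.1909
P(North | refund) = 0.032025/0.0528175 ≈ 0.6063
P(Central | refund) = 0.00663/0.0528175 ≈ 0.1255
P(Coastal | refund) = 0.0035/0.0528175 ≈ 0.0663
(Check: 0.0110+0.1909+0.6063+0.1255+0.0663 = 1.0000.)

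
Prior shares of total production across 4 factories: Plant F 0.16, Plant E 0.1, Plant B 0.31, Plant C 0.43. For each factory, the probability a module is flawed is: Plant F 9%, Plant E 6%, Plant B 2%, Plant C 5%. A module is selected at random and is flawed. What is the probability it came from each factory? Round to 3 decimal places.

Plant F 0.299, Plant E 0.125, Plant B 0.129, Plant C 0.447

Unnormalized posteriors (prior × likelihood):
  Plant F: 0.16 × 0.09 = 0.0144
  Plant E: 0.1 × 0.06 = 0.006
  Plant B: 0.31 × 0.02 = 0.0062
  Plant C: 0.43 × 0.05 = 0.0215
Sum = 0.0481.
P(Plant F | flawed) = 0.0144/0.0481 ≈ 0.299
P(Plant E | flawed) = 0.006/0.0481 ≈ 0.125
P(Plant B | flawed) = 0.0062/0.0481 ≈ 0.129
P(Plant C | flawed) = 0.0215/0.0481 ≈ 0.447
(Check: 0.299+0.125+0.129+0.447 = 1.000.)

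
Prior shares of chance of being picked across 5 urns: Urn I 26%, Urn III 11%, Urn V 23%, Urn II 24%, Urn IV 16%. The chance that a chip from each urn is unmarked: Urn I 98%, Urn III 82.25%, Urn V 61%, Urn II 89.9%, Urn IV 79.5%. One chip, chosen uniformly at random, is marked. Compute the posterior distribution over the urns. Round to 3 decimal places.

Taking complements, P(marked | each) = Urn I 0.02, Urn III 0.1775, Urn V 0.39, Urn II 0.101, Urn IV 0.205.
Unnormalized posteriors (prior × likelihood):
  Urn I: 0.26 × 0.02 = 0.0052
  Urn III: 0.11 × 0.1775 = 0.019525
  Urn V: 0.23 × 0.39 = 0.0897
  Urn II: 0.24 × 0.101 = 0.02424
  Urn IV: 0.16 × 0.205 = 0.0328
Total = 0.171465.
P(Urn I | marked) = 0.0052/0.171465 ≈ 0.030
P(Urn III | marked) = 0.019525/0.171465 ≈ 0.114
P(Urn V | marked) = 0.0897/0.171465 ≈ 0.523
P(Urn II | marked) = 0.02424/0.171465 ≈ 0.141
P(Urn IV | marked) = 0.0328/0.171465 ≈ 0.191

Urn I 0.030, Urn III 0.114, Urn V 0.523, Urn II 0.141, Urn IV 0.191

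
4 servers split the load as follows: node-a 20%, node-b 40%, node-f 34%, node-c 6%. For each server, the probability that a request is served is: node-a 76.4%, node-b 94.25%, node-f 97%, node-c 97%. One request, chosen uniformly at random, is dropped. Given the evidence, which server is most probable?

Taking complements, P(dropped | each) = node-a 0.236, node-b 0.0575, node-f 0.03, node-c 0.03.
By Bayes' rule, posterior ∝ prior × likelihood:
  node-a: 0.2 × 0.236 = 0.0472
  node-b: 0.4 × 0.0575 = 0.023
  node-f: 0.34 × 0.03 = 0.0102
  node-c: 0.06 × 0.03 = 0.0018
Sum = 0.0822.
Largest term belongs to node-a, so node-a is most probable.

node-a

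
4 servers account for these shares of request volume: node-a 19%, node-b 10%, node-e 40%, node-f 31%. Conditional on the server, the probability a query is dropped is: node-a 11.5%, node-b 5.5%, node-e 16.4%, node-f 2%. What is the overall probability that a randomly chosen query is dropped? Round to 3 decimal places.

Unnormalized posteriors (prior × likelihood):
  node-a: 0.19 × 0.115 = 0.02185
  node-b: 0.1 × 0.055 = 0.0055
  node-e: 0.4 × 0.164 = 0.0656
  node-f: 0.31 × 0.02 = 0.0062
P(dropped) = 0.02185 + 0.0055 + 0.0656 + 0.0062 = 0.09915 → 0.099.

0.099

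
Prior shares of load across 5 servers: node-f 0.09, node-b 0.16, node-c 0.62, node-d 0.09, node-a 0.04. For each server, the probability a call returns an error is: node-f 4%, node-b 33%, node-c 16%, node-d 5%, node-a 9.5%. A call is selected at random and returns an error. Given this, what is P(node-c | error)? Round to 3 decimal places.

By Bayes' rule, posterior ∝ prior × likelihood:
  node-f: 0.09 × 0.04 = 0.0036
  node-b: 0.16 × 0.33 = 0.0528
  node-c: 0.62 × 0.16 = 0.0992
  node-d: 0.09 × 0.05 = 0.0045
  node-a: 0.04 × 0.095 = 0.0038
Sum = 0.1639.
P(node-c | evidence) = 0.0992 / 0.1639 ≈ 0.605.

0.605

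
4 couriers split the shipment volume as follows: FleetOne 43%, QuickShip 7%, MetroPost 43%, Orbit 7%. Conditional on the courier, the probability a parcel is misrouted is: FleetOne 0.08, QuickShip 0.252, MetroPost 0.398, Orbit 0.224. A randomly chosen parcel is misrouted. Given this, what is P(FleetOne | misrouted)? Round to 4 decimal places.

Prior × likelihood for each hypothesis:
  FleetOne: 0.43 × 0.08 = 0.0344
  QuickShip: 0.07 × 0.252 = 0.01764
  MetroPost: 0.43 × 0.398 = 0.17114
  Orbit: 0.07 × 0.224 = 0.01568
Normalizing constant = 0.23886.
P(FleetOne | evidence) = 0.0344 / 0.23886 ≈ 0.1440.

0.1440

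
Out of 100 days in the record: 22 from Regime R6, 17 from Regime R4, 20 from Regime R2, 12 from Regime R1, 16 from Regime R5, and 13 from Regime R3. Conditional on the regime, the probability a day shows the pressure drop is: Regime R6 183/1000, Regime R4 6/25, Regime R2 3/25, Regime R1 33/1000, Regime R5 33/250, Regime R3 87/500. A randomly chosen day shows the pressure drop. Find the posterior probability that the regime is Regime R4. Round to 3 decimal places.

0.267

Unnormalized posteriors (prior × likelihood):
  Regime R6: 0.22 × 0.183 = 0.04026
  Regime R4: 0.17 × 0.24 = 0.0408
  Regime R2: 0.2 × 0.12 = 0.024
  Regime R1: 0.12 × 0.033 = 0.00396
  Regime R5: 0.16 × 0.132 = 0.02112
  Regime R3: 0.13 × 0.174 = 0.02262
Sum = 0.15276.
P(Regime R4 | evidence) = 0.0408 / 0.15276 ≈ 0.267.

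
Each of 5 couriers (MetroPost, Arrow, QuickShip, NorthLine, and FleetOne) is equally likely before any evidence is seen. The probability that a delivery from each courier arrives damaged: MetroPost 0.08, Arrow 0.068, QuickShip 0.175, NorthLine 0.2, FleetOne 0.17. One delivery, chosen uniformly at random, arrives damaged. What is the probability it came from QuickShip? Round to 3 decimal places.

Since the prior is uniform, the posterior is proportional to the likelihood:
  MetroPost: 0.08
  Arrow: 0.068
  QuickShip: 0.175
  NorthLine: 0.2
  FleetOne: 0.17
Normalizing constant = 0.693.
P(QuickShip | evidence) = 0.175 / 0.693 ≈ 0.253.

0.253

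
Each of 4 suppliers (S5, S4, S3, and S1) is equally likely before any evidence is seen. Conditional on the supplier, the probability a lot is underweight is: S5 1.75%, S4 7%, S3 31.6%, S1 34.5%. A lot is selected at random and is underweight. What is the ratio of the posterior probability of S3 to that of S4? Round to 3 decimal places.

4.514

Since the prior is uniform, the posterior is proportional to the likelihood:
  S5: 0.0175
  S4: 0.07
  S3: 0.316
  S1: 0.345
Total = 0.7485.
The ratio is 0.316 / 0.07 (the normalizer cancels) = 4.514.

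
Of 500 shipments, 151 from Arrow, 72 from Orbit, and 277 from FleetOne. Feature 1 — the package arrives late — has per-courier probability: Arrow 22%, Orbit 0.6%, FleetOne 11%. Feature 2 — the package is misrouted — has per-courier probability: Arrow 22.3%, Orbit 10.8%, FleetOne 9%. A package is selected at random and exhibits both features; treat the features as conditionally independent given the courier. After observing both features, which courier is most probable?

Compute prior × likelihood for every hypothesis:
  Arrow: 0.302 × 0.22 × 0.223 = 0.01481612
  Orbit: 0.144 × 0.006 × 0.108 = 0.000093312
  FleetOne: 0.554 × 0.11 × 0.09 = 0.0054846
Normalizing constant = 0.020394032.
Largest term belongs to Arrow, so Arrow is most probable.

Arrow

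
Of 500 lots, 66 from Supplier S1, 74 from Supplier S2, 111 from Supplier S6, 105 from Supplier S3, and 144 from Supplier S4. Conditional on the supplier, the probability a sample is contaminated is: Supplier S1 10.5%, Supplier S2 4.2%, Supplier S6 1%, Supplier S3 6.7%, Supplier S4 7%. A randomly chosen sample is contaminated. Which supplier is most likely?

Prior × likelihood for each hypothesis:
  Supplier S1: 0.132 × 0.105 = 0.01386
  Supplier S2: 0.148 × 0.042 = 0.006216
  Supplier S6: 0.222 × 0.01 = 0.00222
  Supplier S3: 0.21 × 0.067 = 0.01407
  Supplier S4: 0.288 × 0.07 = 0.02016
Total = 0.056526.
Largest term belongs to Supplier S4, so Supplier S4 is most probable.

Supplier S4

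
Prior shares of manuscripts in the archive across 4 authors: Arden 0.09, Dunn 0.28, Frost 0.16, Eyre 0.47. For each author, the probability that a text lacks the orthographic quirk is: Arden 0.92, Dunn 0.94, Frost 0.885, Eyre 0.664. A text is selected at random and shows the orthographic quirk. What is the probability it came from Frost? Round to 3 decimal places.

0.092

Taking complements, P(quirk | each) = Arden 0.08, Dunn 0.06, Frost 0.115, Eyre 0.336.
Compute prior × likelihood for every hypothesis:
  Arden: 0.09 × 0.08 = 0.0072
  Dunn: 0.28 × 0.06 = 0.0168
  Frost: 0.16 × 0.115 = 0.0184
  Eyre: 0.47 × 0.336 = 0.15792
Total = 0.20032.
P(Frost | evidence) = 0.0184 / 0.20032 ≈ 0.092.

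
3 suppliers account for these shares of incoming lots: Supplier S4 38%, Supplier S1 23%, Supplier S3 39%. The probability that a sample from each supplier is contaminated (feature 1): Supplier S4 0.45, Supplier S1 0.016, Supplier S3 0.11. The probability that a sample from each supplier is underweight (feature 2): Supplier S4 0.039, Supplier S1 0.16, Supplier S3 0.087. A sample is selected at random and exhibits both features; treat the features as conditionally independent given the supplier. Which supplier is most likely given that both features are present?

Supplier S4

By Bayes' rule, posterior ∝ prior × likelihood:
  Supplier S4: 0.38 × 0.45 × 0.039 = 0.006669
  Supplier S1: 0.23 × 0.016 × 0.16 = 0.0005888
  Supplier S3: 0.39 × 0.11 × 0.087 = 0.0037323
Total = 0.0109901.
Largest term belongs to Supplier S4, so Supplier S4 is most probable.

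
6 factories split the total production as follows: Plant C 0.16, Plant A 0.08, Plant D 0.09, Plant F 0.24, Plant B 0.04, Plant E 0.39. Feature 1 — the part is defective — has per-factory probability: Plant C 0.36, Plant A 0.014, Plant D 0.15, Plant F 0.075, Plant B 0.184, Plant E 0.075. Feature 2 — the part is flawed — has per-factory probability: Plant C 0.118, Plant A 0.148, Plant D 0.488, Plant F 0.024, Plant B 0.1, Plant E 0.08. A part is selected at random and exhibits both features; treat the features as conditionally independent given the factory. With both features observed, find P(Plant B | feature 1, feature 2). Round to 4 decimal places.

Compute prior × likelihood for every hypothesis:
  Plant C: 0.16 × 0.36 × 0.118 = 0.0067968
  Plant A: 0.08 × 0.014 × 0.148 = 0.00016576
  Plant D: 0.09 × 0.15 × 0.488 = 0.006588
  Plant F: 0.24 × 0.075 × 0.024 = 0.000432
  Plant B: 0.04 × 0.184 × 0.1 = 0.000736
  Plant E: 0.39 × 0.075 × 0.08 = 0.00234
Sum = 0.01705856.
P(Plant B | evidence) = 0.000736 / 0.01705856 ≈ 0.0431.

0.0431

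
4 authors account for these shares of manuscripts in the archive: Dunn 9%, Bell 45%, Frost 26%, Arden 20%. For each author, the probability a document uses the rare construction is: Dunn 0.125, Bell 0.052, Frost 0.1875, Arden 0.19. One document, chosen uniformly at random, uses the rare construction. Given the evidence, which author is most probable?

Frost

Prior × likelihood for each hypothesis:
  Dunn: 0.09 × 0.125 = 0.01125
  Bell: 0.45 × 0.052 = 0.0234
  Frost: 0.26 × 0.1875 = 0.04875
  Arden: 0.2 × 0.19 = 0.038
Normalizing constant = 0.1214.
Largest term belongs to Frost, so Frost is most probable.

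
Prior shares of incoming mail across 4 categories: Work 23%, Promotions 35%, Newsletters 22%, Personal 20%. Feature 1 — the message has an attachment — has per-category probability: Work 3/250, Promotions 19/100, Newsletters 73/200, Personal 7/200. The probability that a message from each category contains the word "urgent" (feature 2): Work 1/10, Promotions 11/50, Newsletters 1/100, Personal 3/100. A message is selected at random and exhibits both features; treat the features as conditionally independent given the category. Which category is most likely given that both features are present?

Compute prior × likelihood for every hypothesis:
  Work: 0.23 × 0.012 × 0.1 = 0.000276
  Promotions: 0.35 × 0.19 × 0.22 = 0.01463
  Newsletters: 0.22 × 0.365 × 0.01 = 0.000803
  Personal: 0.2 × 0.035 × 0.03 = 0.00021
Normalizing constant = 0.015919.
Largest term belongs to Promotions, so Promotions is most probable.

Promotions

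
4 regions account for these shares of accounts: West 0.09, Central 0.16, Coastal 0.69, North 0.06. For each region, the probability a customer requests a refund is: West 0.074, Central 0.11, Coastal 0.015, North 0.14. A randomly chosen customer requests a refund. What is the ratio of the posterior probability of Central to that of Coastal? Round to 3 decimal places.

Prior × likelihood for each hypothesis:
  West: 0.09 × 0.074 = 0.00666
  Central: 0.16 × 0.11 = 0.0176
  Coastal: 0.69 × 0.015 = 0.01035
  North: 0.06 × 0.14 = 0.0084
Sum = 0.04301.
The ratio is 0.0176 / 0.01035 (the normalizer cancels) = 1.700.

1.700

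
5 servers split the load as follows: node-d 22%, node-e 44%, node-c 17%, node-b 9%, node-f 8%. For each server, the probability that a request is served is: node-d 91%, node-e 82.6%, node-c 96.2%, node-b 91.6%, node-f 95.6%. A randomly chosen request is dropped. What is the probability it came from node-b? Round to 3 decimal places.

0.066

Taking complements, P(dropped | each) = node-d 0.09, node-e 0.174, node-c 0.038, node-b 0.084, node-f 0.044.
Prior × likelihood for each hypothesis:
  node-d: 0.22 × 0.09 = 0.0198
  node-e: 0.44 × 0.174 = 0.07656
  node-c: 0.17 × 0.038 = 0.00646
  node-b: 0.09 × 0.084 = 0.00756
  node-f: 0.08 × 0.044 = 0.00352
Sum = 0.1139.
P(node-b | evidence) = 0.00756 / 0.1139 ≈ 0.066.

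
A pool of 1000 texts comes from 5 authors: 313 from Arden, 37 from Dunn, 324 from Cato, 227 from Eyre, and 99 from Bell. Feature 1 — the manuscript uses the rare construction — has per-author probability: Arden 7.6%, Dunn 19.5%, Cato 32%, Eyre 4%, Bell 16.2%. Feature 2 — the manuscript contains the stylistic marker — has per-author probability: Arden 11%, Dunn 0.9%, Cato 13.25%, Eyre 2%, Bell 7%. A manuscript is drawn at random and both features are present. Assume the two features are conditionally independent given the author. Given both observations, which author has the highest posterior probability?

Cato

Compute prior × likelihood for every hypothesis:
  Arden: 0.313 × 0.076 × 0.11 = 0.00261668
  Dunn: 0.037 × 0.195 × 0.009 = 0.000064935
  Cato: 0.324 × 0.32 × 0.1325 = 0.0137376
  Eyre: 0.227 × 0.04 × 0.02 = 0.0001816
  Bell: 0.099 × 0.162 × 0.07 = 0.00112266
Total = 0.017723475.
Largest term belongs to Cato, so Cato is most probable.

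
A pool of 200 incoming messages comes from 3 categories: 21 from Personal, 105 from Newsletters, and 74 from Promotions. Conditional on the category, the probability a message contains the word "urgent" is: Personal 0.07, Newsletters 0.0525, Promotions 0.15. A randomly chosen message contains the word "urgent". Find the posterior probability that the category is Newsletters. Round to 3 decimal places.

Unnormalized posteriors (prior × likelihood):
  Personal: 0.105 × 0.07 = 0.00735
  Newsletters: 0.525 × 0.0525 = 0.0275625
  Promotions: 0.37 × 0.15 = 0.0555
Normalizing constant = 0.0904125.
P(Newsletters | evidence) = 0.0275625 / 0.0904125 ≈ 0.305.

0.305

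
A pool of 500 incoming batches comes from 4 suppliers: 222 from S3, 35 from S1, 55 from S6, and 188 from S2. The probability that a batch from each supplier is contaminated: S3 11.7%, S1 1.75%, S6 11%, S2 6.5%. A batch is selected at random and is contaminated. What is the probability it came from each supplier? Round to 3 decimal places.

Compute prior × likelihood for every hypothesis:
  S3: 0.444 × 0.117 = 0.051948
  S1: 0.07 × 0.0175 = 0.001225
  S6: 0.11 × 0.11 = 0.0121
  S2: 0.376 × 0.065 = 0.02444
Total = 0.089713.
P(S3 | contaminated) = 0.051948/0.089713 ≈ 0.579
P(S1 | contaminated) = 0.001225/0.089713 ≈ 0.014
P(S6 | contaminated) = 0.0121/0.089713 ≈ 0.135
P(S2 | contaminated) = 0.02444/0.089713 ≈ 0.272

S3 0.579, S1 0.014, S6 0.135, S2 0.272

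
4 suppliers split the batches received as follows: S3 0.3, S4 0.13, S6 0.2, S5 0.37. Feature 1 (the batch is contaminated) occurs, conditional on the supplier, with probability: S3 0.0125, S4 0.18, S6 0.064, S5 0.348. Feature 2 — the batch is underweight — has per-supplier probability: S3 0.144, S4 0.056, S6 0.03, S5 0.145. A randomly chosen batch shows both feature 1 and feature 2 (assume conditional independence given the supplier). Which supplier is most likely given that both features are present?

Compute prior × likelihood for every hypothesis:
  S3: 0.3 × 0.0125 × 0.144 = 0.00054
  S4: 0.13 × 0.18 × 0.056 = 0.0013104
  S6: 0.2 × 0.064 × 0.03 = 0.000384
  S5: 0.37 × 0.348 × 0.145 = 0.0186702
Normalizing constant = 0.0209046.
Largest term belongs to S5, so S5 is most probable.

S5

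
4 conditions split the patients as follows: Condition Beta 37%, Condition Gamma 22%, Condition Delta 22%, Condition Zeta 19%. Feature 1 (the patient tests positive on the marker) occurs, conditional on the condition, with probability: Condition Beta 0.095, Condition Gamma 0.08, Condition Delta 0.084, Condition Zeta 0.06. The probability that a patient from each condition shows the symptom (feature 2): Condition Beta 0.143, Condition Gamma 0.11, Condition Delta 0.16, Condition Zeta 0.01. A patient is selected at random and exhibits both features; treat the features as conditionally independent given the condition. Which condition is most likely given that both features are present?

Unnormalized posteriors (prior × likelihood):
  Condition Beta: 0.37 × 0.095 × 0.143 = 0.00502645
  Condition Gamma: 0.22 × 0.08 × 0.11 = 0.001936
  Condition Delta: 0.22 × 0.084 × 0.16 = 0.0029568
  Condition Zeta: 0.19 × 0.06 × 0.01 = 0.000114
Normalizing constant = 0.01003325.
Largest term belongs to Condition Beta, so Condition Beta is most probable.

Condition Beta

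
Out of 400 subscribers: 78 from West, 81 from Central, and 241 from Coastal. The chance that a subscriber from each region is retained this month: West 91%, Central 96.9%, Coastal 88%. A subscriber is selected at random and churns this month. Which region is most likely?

Coastal

Taking complements, P(churn | each) = West 0.09, Central 0.031, Coastal 0.12.
By Bayes' rule, posterior ∝ prior × likelihood:
  West: 0.195 × 0.09 = 0.01755
  Central: 0.2025 × 0.031 = 0.0062775
  Coastal: 0.6025 × 0.12 = 0.0723
Total = 0.0961275.
Largest term belongs to Coastal, so Coastal is most probable.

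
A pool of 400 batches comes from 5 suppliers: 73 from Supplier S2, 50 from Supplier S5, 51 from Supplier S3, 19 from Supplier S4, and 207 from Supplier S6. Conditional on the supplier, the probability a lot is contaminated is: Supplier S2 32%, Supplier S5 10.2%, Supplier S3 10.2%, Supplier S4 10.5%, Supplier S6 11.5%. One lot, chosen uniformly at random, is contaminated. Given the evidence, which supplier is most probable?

Compute prior × likelihood for every hypothesis:
  Supplier S2: 0.1825 × 0.32 = 0.0584
  Supplier S5: 0.125 × 0.102 = 0.01275
  Supplier S3: 0.1275 × 0.102 = 0.013005
  Supplier S4: 0.0475 × 0.105 = 0.0049875
  Supplier S6: 0.5175 × 0.115 = 0.0595125
Total = 0.148655.
Largest term belongs to Supplier S6, so Supplier S6 is most probable.

Supplier S6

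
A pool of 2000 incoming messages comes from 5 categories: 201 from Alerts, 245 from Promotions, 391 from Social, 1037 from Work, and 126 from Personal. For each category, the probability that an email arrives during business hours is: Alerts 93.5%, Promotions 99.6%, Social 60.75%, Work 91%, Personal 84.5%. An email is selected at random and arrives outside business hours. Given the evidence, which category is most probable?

Taking complements, P(off-hours | each) = Alerts 0.065, Promotions 0.004, Social 0.3925, Work 0.09, Personal 0.155.
Unnormalized posteriors (prior × likelihood):
  Alerts: 0.1005 × 0.065 = 0.0065325
  Promotions: 0.1225 × 0.004 = 0.00049
  Social: 0.1955 × 0.3925 = 0.07673375
  Work: 0.5185 × 0.09 = 0.046665
  Personal: 0.063 × 0.155 = 0.009765
Normalizing constant = 0.14018625.
Largest term belongs to Social, so Social is most probable.

Social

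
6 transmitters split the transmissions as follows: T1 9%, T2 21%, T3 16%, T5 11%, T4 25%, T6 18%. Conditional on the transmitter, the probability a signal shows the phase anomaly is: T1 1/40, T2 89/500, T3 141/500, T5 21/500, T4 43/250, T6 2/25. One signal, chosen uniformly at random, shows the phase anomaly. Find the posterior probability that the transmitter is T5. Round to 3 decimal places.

0.031

By Bayes' rule, posterior ∝ prior × likelihood:
  T1: 0.09 × 0.025 = 0.00225
  T2: 0.21 × 0.178 = 0.03738
  T3: 0.16 × 0.282 = 0.04512
  T5: 0.11 × 0.042 = 0.00462
  T4: 0.25 × 0.172 = 0.043
  T6: 0.18 × 0.08 = 0.0144
Total = 0.14677.
P(T5 | evidence) = 0.00462 / 0.14677 ≈ 0.031.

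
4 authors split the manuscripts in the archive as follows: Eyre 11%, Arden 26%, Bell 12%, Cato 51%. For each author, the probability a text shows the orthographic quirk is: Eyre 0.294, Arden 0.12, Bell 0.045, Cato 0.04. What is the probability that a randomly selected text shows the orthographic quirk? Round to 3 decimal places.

Compute prior × likelihood for every hypothesis:
  Eyre: 0.11 × 0.294 = 0.03234
  Arden: 0.26 × 0.12 = 0.0312
  Bell: 0.12 × 0.045 = 0.0054
  Cato: 0.51 × 0.04 = 0.0204
P(quirk) = 0.03234 + 0.0312 + 0.0054 + 0.0204 = 0.08934 → 0.089.

0.089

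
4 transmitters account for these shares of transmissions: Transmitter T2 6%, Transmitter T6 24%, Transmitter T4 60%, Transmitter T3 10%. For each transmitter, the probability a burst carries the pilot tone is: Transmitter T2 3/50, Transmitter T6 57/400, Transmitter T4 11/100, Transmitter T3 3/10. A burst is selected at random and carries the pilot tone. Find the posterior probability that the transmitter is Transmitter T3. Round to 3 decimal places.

0.224

By Bayes' rule, posterior ∝ prior × likelihood:
  Transmitter T2: 0.06 × 0.06 = 0.0036
  Transmitter T6: 0.24 × 0.1425 = 0.0342
  Transmitter T4: 0.6 × 0.11 = 0.066
  Transmitter T3: 0.1 × 0.3 = 0.03
Sum = 0.1338.
P(Transmitter T3 | evidence) = 0.03 / 0.1338 ≈ 0.224.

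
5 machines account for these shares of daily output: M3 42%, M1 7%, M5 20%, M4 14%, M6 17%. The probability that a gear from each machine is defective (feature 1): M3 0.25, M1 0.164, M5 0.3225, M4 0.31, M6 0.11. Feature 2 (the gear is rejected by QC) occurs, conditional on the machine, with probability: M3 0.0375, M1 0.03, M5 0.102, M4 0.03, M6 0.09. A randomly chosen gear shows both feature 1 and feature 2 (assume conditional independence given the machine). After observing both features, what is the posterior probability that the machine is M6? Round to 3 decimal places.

0.122

Compute prior × likelihood for every hypothesis:
  M3: 0.42 × 0.25 × 0.0375 = 0.0039375
  M1: 0.07 × 0.164 × 0.03 = 0.0003444
  M5: 0.2 × 0.3225 × 0.102 = 0.006579
  M4: 0.14 × 0.31 × 0.03 = 0.001302
  M6: 0.17 × 0.11 × 0.09 = 0.001683
Total = 0.0138459.
P(M6 | evidence) = 0.001683 / 0.0138459 ≈ 0.122.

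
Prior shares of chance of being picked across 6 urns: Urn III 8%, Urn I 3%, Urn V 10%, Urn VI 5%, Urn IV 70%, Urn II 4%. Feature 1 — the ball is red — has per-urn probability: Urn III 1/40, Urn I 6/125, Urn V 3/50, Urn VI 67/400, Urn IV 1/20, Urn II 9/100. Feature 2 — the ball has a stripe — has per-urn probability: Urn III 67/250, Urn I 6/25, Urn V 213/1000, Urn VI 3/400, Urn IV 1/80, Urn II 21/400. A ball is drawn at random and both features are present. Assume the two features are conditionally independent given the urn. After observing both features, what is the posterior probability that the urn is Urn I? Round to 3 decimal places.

Compute prior × likelihood for every hypothesis:
  Urn III: 0.08 × 0.025 × 0.268 = 0.000536
  Urn I: 0.03 × 0.048 × 0.24 = 0.0003456
  Urn V: 0.1 × 0.06 × 0.213 = 0.001278
  Urn VI: 0.05 × 0.1675 × 0.0075 = 0.0000628125
  Urn IV: 0.7 × 0.05 × 0.0125 = 0.0004375
  Urn II: 0.04 × 0.09 × 0.0525 = 0.000189
Total = 0.0028489125.
P(Urn I | evidence) = 0.0003456 / 0.0028489125 ≈ 0.121.

0.121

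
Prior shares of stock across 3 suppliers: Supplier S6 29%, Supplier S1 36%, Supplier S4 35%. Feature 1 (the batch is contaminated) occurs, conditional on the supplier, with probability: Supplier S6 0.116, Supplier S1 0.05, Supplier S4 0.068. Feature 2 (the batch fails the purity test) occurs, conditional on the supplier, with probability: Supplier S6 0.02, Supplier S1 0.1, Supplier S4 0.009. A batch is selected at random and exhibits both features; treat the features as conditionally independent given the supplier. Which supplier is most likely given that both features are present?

Supplier S1

Unnormalized posteriors (prior × likelihood):
  Supplier S6: 0.29 × 0.116 × 0.02 = 0.0006728
  Supplier S1: 0.36 × 0.05 × 0.1 = 0.0018
  Supplier S4: 0.35 × 0.068 × 0.009 = 0.0002142
Total = 0.002687.
Largest term belongs to Supplier S1, so Supplier S1 is most probable.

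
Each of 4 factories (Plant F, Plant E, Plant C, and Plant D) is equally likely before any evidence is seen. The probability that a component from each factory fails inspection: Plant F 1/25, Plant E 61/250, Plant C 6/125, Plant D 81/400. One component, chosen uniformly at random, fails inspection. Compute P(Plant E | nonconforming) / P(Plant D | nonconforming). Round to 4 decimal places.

Since the prior is uniform, the posterior is proportional to the likelihood:
  Plant F: 0.04
  Plant E: 0.244
  Plant C: 0.048
  Plant D: 0.2025
Normalizing constant = 0.5345.
The ratio is 0.244 / 0.2025 (the normalizer cancels) = 1.2049.

1.2049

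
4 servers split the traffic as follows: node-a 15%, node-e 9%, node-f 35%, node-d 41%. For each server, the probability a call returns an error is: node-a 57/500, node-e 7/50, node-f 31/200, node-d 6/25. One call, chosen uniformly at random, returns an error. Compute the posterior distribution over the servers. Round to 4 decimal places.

Prior × likelihood for each hypothesis:
  node-a: 0.15 × 0.114 = 0.0171
  node-e: 0.09 × 0.14 = 0.0126
  node-f: 0.35 × 0.155 = 0.05425
  node-d: 0.41 × 0.24 = 0.0984
Total = 0.18235.
P(node-a | error) = 0.0171/0.18235 ≈ 0.0938
P(node-e | error) = 0.0126/0.18235 ≈ 0.0691
P(node-f | error) = 0.05425/0.18235 ≈ 0.2975
P(node-d | error) = 0.0984/0.18235 ≈ 0.5396
(Check: 0.0938+0.0691+0.2975+0.5396 = 1.0000.)

node-a 0.0938, node-e 0.0691, node-f 0.2975, node-d 0.5396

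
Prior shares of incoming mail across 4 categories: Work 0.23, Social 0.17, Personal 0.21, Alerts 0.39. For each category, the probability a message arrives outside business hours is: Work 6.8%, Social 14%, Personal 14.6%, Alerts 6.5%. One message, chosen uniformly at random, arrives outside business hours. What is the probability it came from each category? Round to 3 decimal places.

Unnormalized posteriors (prior × likelihood):
  Work: 0.23 × 0.068 = 0.01564
  Social: 0.17 × 0.14 = 0.0238
  Personal: 0.21 × 0.146 = 0.03066
  Alerts: 0.39 × 0.065 = 0.02535
Total = 0.09545.
P(Work | off-hours) = 0.01564/0.09545 ≈ 0.164
P(Social | off-hours) = 0.0238/0.09545 ≈ 0.249
P(Personal | off-hours) = 0.03066/0.09545 ≈ 0.321
P(Alerts | off-hours) = 0.02535/0.09545 ≈ 0.266
(Check: 0.164+0.249+0.321+0.266 = 1.000.)

Work 0.164, Social 0.249, Personal 0.321, Alerts 0.266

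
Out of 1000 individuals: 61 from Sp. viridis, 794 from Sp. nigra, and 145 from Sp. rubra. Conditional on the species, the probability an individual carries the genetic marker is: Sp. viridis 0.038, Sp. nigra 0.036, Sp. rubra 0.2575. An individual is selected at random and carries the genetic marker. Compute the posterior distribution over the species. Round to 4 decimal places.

Prior × likelihood for each hypothesis:
  Sp. viridis: 0.061 × 0.038 = 0.002318
  Sp. nigra: 0.794 × 0.036 = 0.028584
  Sp. rubra: 0.145 × 0.2575 = 0.0373375
Normalizing constant = 0.0682395.
P(Sp. viridis | marker) = 0.002318/0.0682395 ≈ 0.0340
P(Sp. nigra | marker) = 0.028584/0.0682395 ≈ 0.4189
P(Sp. rubra | marker) = 0.0373375/0.0682395 ≈ 0.5472

Sp. viridis 0.0340, Sp. nigra 0.4189, Sp. rubra 0.5472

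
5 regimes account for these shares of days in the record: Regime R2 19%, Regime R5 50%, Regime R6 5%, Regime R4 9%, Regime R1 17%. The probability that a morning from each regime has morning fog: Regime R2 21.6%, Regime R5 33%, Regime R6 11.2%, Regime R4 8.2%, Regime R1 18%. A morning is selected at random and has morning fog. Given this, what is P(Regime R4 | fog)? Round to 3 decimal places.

0.030

Compute prior × likelihood for every hypothesis:
  Regime R2: 0.19 × 0.216 = 0.04104
  Regime R5: 0.5 × 0.33 = 0.165
  Regime R6: 0.05 × 0.112 = 0.0056
  Regime R4: 0.09 × 0.082 = 0.00738
  Regime R1: 0.17 × 0.18 = 0.0306
Normalizing constant = 0.24962.
P(Regime R4 | evidence) = 0.00738 / 0.24962 ≈ 0.030.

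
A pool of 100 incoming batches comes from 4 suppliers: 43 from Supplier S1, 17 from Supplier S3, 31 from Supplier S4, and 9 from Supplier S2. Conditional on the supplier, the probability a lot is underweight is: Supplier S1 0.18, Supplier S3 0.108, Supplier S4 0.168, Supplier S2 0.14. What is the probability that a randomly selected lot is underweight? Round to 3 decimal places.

0.160

Unnormalized posteriors (prior × likelihood):
  Supplier S1: 0.43 × 0.18 = 0.0774
  Supplier S3: 0.17 × 0.108 = 0.01836
  Supplier S4: 0.31 × 0.168 = 0.05208
  Supplier S2: 0.09 × 0.14 = 0.0126
P(underweight) = 0.0774 + 0.01836 + 0.05208 + 0.0126 = 0.16044 → 0.160.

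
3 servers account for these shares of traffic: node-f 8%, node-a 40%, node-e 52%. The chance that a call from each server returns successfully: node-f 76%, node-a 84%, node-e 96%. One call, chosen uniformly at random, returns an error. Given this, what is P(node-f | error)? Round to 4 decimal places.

Taking complements, P(error | each) = node-f 0.24, node-a 0.16, node-e 0.04.
Compute prior × likelihood for every hypothesis:
  node-f: 0.08 × 0.24 = 0.0192
  node-a: 0.4 × 0.16 = 0.064
  node-e: 0.52 × 0.04 = 0.0208
Normalizing constant = 0.104.
P(node-f | evidence) = 0.0192 / 0.104 ≈ 0.1846.

0.1846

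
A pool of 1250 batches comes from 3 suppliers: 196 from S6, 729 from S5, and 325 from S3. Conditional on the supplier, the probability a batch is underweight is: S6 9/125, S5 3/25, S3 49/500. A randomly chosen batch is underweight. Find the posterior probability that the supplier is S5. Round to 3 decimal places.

Compute prior × likelihood for every hypothesis:
  S6: 0.1568 × 0.072 = 0.0112896
  S5: 0.5832 × 0.12 = 0.069984
  S3: 0.26 × 0.098 = 0.02548
Total = 0.1067536.
P(S5 | evidence) = 0.069984 / 0.1067536 ≈ 0.656.

0.656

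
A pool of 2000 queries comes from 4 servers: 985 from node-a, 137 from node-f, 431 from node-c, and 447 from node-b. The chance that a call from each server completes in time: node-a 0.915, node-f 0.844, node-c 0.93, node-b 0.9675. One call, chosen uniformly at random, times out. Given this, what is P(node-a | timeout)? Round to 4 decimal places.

Taking complements, P(timeout | each) = node-a 0.085, node-f 0.156, node-c 0.07, node-b 0.0325.
Compute prior × likelihood for every hypothesis:
  node-a: 0.4925 × 0.085 = 0.0418625
  node-f: 0.0685 × 0.156 = 0.010686
  node-c: 0.2155 × 0.07 = 0.015085
  node-b: 0.2235 × 0.0325 = 0.00726375
Sum = 0.07489725.
P(node-a | evidence) = 0.0418625 / 0.07489725 ≈ 0.5589.

0.5589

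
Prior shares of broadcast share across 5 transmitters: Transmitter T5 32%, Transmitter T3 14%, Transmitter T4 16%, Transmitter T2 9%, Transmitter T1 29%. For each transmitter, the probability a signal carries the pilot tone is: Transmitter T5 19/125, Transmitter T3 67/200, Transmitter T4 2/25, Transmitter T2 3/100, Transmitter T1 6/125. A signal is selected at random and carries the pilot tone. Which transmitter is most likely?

Compute prior × likelihood for every hypothesis:
  Transmitter T5: 0.32 × 0.152 = 0.04864
  Transmitter T3: 0.14 × 0.335 = 0.0469
  Transmitter T4: 0.16 × 0.08 = 0.0128
  Transmitter T2: 0.09 × 0.03 = 0.0027
  Transmitter T1: 0.29 × 0.048 = 0.01392
Normalizing constant = 0.12496.
Largest term belongs to Transmitter T5, so Transmitter T5 is most probable.

Transmitter T5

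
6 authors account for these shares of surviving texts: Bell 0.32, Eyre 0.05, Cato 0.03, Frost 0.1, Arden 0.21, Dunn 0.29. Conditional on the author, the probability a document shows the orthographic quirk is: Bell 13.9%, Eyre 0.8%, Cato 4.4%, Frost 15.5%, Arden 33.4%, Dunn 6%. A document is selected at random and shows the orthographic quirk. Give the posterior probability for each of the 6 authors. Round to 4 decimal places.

Unnormalized posteriors (prior × likelihood):
  Bell: 0.32 × 0.139 = 0.04448
  Eyre: 0.05 × 0.008 = 0.0004
  Cato: 0.03 × 0.044 = 0.00132
  Frost: 0.1 × 0.155 = 0.0155
  Arden: 0.21 × 0.334 = 0.07014
  Dunn: 0.29 × 0.06 = 0.0174
Total = 0.14924.
P(Bell | quirk) = 0.04448/0.14924 ≈ 0.2980
P(Eyre | quirk) = 0.0004/0.14924 ≈ 0.0027
P(Cato | quirk) = 0.00132/0.14924 ≈ 0.0088
P(Frost | quirk) = 0.0155/0.14924 ≈ 0.1039
P(Arden | quirk) = 0.07014/0.14924 ≈ 0.4700
P(Dunn | quirk) = 0.0174/0.14924 ≈ 0.1166

Bell 0.2980, Eyre 0.0027, Cato 0.0088, Frost 0.1039, Arden 0.4700, Dunn 0.1166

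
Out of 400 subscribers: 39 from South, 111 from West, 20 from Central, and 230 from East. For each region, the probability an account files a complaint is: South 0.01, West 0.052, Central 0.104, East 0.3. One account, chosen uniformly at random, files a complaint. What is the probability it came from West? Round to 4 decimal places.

0.0747

Unnormalized posteriors (prior × likelihood):
  South: 0.0975 × 0.01 = 0.000975
  West: 0.2775 × 0.052 = 0.01443
  Central: 0.05 × 0.104 = 0.0052
  East: 0.575 × 0.3 = 0.1725
Normalizing constant = 0.193105.
P(West | evidence) = 0.01443 / 0.193105 ≈ 0.0747.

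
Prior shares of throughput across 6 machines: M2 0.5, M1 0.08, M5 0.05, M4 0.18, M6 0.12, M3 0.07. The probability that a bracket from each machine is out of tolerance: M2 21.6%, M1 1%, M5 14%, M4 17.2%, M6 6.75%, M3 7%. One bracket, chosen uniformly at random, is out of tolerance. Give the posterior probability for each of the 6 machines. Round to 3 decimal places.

M2 0.676, M1 0.005, M5 0.044, M4 0.194, M6 0.051, M3 0.031

Compute prior × likelihood for every hypothesis:
  M2: 0.5 × 0.216 = 0.108
  M1: 0.08 × 0.01 = 0.0008
  M5: 0.05 × 0.14 = 0.007
  M4: 0.18 × 0.172 = 0.03096
  M6: 0.12 × 0.0675 = 0.0081
  M3: 0.07 × 0.07 = 0.0049
Total = 0.15976.
P(M2 | oversize) = 0.108/0.15976 ≈ 0.676
P(M1 | oversize) = 0.0008/0.15976 ≈ 0.005
P(M5 | oversize) = 0.007/0.15976 ≈ 0.044
P(M4 | oversize) = 0.03096/0.15976 ≈ 0.194
P(M6 | oversize) = 0.0081/0.15976 ≈ 0.051
P(M3 | oversize) = 0.0049/0.15976 ≈ 0.031
(Check: 0.676+0.005+0.044+0.194+0.051+0.031 = 1.001.)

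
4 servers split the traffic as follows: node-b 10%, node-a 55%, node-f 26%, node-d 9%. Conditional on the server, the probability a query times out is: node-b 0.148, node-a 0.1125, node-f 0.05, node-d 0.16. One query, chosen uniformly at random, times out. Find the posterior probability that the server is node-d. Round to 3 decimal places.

Prior × likelihood for each hypothesis:
  node-b: 0.1 × 0.148 = 0.0148
  node-a: 0.55 × 0.1125 = 0.061875
  node-f: 0.26 × 0.05 = 0.013
  node-d: 0.09 × 0.16 = 0.0144
Sum = 0.104075.
P(node-d | evidence) = 0.0144 / 0.104075 ≈ 0.138.

0.138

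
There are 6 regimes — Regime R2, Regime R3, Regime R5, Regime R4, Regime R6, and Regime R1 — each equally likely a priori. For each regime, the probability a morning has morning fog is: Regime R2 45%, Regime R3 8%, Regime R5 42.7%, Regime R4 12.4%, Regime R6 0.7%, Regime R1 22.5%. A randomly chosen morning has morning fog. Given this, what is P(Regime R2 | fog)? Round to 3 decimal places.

0.343

Since the prior is uniform, the posterior is proportional to the likelihood:
  Regime R2: 0.45
  Regime R3: 0.08
  Regime R5: 0.427
  Regime R4: 0.124
  Regime R6: 0.007
  Regime R1: 0.225
Total = 1.313.
P(Regime R2 | evidence) = 0.45 / 1.313 ≈ 0.343.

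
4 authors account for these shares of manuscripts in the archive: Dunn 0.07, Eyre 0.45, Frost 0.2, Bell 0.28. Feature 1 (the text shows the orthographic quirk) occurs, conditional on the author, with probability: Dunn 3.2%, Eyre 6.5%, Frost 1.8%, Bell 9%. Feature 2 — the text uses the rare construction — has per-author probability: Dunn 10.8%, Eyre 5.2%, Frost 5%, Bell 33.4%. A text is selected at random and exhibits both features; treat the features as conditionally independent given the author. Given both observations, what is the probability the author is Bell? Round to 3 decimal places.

0.812

Compute prior × likelihood for every hypothesis:
  Dunn: 0.07 × 0.032 × 0.108 = 0.00024192
  Eyre: 0.45 × 0.065 × 0.052 = 0.001521
  Frost: 0.2 × 0.018 × 0.05 = 0.00018
  Bell: 0.28 × 0.09 × 0.334 = 0.0084168
Sum = 0.01035972.
P(Bell | evidence) = 0.0084168 / 0.01035972 ≈ 0.812.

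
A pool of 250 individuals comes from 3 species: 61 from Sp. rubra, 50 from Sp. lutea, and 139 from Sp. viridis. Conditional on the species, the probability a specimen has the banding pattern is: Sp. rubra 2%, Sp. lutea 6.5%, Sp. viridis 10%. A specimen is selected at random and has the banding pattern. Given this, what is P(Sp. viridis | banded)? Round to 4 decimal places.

0.7567

Prior × likelihood for each hypothesis:
  Sp. rubra: 0.244 × 0.02 = 0.00488
  Sp. lutea: 0.2 × 0.065 = 0.013
  Sp. viridis: 0.556 × 0.1 = 0.0556
Normalizing constant = 0.07348.
P(Sp. viridis | evidence) = 0.0556 / 0.07348 ≈ 0.7567.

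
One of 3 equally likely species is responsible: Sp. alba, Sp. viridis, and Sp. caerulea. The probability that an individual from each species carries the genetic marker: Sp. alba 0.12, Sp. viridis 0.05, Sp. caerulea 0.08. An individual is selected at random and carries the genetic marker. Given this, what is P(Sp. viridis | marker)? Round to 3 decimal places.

0.200

Since the prior is uniform, the posterior is proportional to the likelihood:
  Sp. alba: 0.12
  Sp. viridis: 0.05
  Sp. caerulea: 0.08
Sum = 0.25.
P(Sp. viridis | evidence) = 0.05 / 0.25 ≈ 0.200.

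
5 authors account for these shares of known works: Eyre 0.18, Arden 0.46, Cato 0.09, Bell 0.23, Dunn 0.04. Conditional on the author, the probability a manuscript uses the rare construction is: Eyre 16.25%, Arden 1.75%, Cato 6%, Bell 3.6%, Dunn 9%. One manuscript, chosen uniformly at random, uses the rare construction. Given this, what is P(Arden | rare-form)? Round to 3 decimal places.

0.147

Prior × likelihood for each hypothesis:
  Eyre: 0.18 × 0.1625 = 0.02925
  Arden: 0.46 × 0.0175 = 0.00805
  Cato: 0.09 × 0.06 = 0.0054
  Bell: 0.23 × 0.036 = 0.00828
  Dunn: 0.04 × 0.09 = 0.0036
Normalizing constant = 0.05458.
P(Arden | evidence) = 0.00805 / 0.05458 ≈ 0.147.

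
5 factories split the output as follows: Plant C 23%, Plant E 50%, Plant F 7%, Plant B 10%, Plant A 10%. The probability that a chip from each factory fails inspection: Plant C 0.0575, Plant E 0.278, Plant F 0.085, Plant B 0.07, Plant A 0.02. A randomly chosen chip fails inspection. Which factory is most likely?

Prior × likelihood for each hypothesis:
  Plant C: 0.23 × 0.0575 = 0.013225
  Plant E: 0.5 × 0.278 = 0.139
  Plant F: 0.07 × 0.085 = 0.00595
  Plant B: 0.1 × 0.07 = 0.007
  Plant A: 0.1 × 0.02 = 0.002
Sum = 0.167175.
Largest term belongs to Plant E, so Plant E is most probable.

Plant E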